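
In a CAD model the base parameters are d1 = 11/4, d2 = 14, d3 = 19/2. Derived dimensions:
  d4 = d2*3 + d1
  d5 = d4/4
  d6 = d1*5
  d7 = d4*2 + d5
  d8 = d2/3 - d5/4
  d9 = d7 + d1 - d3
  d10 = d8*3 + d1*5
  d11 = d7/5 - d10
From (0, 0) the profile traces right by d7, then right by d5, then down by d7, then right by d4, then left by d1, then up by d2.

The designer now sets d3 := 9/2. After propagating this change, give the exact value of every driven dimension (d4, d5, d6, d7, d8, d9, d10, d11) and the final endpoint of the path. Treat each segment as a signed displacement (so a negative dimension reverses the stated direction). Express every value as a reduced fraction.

Apply edit: d3 := 9/2
  d4 = d2*3 + d1 = 179/4
  d5 = d4/4 = 179/16
  d6 = d1*5 = 55/4
  d7 = d4*2 + d5 = 1611/16
  d8 = d2/3 - d5/4 = 359/192
  d9 = d7 + d1 - d3 = 1583/16
  d10 = d8*3 + d1*5 = 1239/64
  d11 = d7/5 - d10 = 249/320
Walk from origin (0, 0):
  seg 1: right by d7 = 1611/16 → (1611/16, 0)
  seg 2: right by d5 = 179/16 → (895/8, 0)
  seg 3: down by d7 = 1611/16 → (895/8, -1611/16)
  seg 4: right by d4 = 179/4 → (1253/8, -1611/16)
  seg 5: left by d1 = 11/4 → (1231/8, -1611/16)
  seg 6: up by d2 = 14 → (1231/8, -1387/16)

d4 = 179/4
d5 = 179/16
d6 = 55/4
d7 = 1611/16
d8 = 359/192
d9 = 1583/16
d10 = 1239/64
d11 = 249/320
endpoint = (1231/8, -1387/16)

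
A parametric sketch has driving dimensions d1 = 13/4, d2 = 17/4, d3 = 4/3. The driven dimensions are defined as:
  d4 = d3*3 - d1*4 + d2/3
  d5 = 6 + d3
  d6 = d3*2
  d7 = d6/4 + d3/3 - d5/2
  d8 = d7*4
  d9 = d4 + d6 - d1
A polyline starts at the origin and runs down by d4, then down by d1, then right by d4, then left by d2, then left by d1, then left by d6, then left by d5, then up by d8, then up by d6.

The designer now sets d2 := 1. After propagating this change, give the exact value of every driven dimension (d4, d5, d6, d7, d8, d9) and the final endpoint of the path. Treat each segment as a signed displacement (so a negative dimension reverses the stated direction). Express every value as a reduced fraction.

Apply edit: d2 := 1
  d4 = d3*3 - d1*4 + d2/3 = -26/3
  d5 = 6 + d3 = 22/3
  d6 = d3*2 = 8/3
  d7 = d6/4 + d3/3 - d5/2 = -23/9
  d8 = d7*4 = -92/9
  d9 = d4 + d6 - d1 = -37/4
Walk from origin (0, 0):
  seg 1: down by d4 = -26/3 → (0, 26/3)
  seg 2: down by d1 = 13/4 → (0, 65/12)
  seg 3: right by d4 = -26/3 → (-26/3, 65/12)
  seg 4: left by d2 = 1 → (-29/3, 65/12)
  seg 5: left by d1 = 13/4 → (-155/12, 65/12)
  seg 6: left by d6 = 8/3 → (-187/12, 65/12)
  seg 7: left by d5 = 22/3 → (-275/12, 65/12)
  seg 8: up by d8 = -92/9 → (-275/12, -173/36)
  seg 9: up by d6 = 8/3 → (-275/12, -77/36)

d4 = -26/3
d5 = 22/3
d6 = 8/3
d7 = -23/9
d8 = -92/9
d9 = -37/4
endpoint = (-275/12, -77/36)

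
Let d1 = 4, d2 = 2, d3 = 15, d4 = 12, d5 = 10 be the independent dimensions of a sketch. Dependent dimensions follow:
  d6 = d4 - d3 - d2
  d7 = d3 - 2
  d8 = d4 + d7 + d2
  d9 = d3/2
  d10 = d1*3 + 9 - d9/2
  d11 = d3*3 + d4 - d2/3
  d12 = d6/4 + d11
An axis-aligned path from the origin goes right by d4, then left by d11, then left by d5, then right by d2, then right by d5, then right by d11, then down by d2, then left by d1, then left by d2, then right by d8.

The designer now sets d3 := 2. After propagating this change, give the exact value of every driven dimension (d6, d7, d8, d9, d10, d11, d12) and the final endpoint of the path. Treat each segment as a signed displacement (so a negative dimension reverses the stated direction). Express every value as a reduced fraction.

Apply edit: d3 := 2
  d6 = d4 - d3 - d2 = 8
  d7 = d3 - 2 = 0
  d8 = d4 + d7 + d2 = 14
  d9 = d3/2 = 1
  d10 = d1*3 + 9 - d9/2 = 41/2
  d11 = d3*3 + d4 - d2/3 = 52/3
  d12 = d6/4 + d11 = 58/3
Walk from origin (0, 0):
  seg 1: right by d4 = 12 → (12, 0)
  seg 2: left by d11 = 52/3 → (-16/3, 0)
  seg 3: left by d5 = 10 → (-46/3, 0)
  seg 4: right by d2 = 2 → (-40/3, 0)
  seg 5: right by d5 = 10 → (-10/3, 0)
  seg 6: right by d11 = 52/3 → (14, 0)
  seg 7: down by d2 = 2 → (14, -2)
  seg 8: left by d1 = 4 → (10, -2)
  seg 9: left by d2 = 2 → (8, -2)
  seg 10: right by d8 = 14 → (22, -2)

d6 = 8
d7 = 0
d8 = 14
d9 = 1
d10 = 41/2
d11 = 52/3
d12 = 58/3
endpoint = (22, -2)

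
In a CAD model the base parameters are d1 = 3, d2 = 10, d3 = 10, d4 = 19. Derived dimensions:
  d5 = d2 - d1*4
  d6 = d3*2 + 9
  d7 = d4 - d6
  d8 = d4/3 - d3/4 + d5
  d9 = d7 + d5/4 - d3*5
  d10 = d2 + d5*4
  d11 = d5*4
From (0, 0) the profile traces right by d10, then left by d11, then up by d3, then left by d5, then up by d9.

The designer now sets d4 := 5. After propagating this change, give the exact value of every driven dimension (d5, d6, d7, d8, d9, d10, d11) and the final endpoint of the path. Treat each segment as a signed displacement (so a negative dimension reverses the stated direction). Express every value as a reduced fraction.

Apply edit: d4 := 5
  d5 = d2 - d1*4 = -2
  d6 = d3*2 + 9 = 29
  d7 = d4 - d6 = -24
  d8 = d4/3 - d3/4 + d5 = -17/6
  d9 = d7 + d5/4 - d3*5 = -149/2
  d10 = d2 + d5*4 = 2
  d11 = d5*4 = -8
Walk from origin (0, 0):
  seg 1: right by d10 = 2 → (2, 0)
  seg 2: left by d11 = -8 → (10, 0)
  seg 3: up by d3 = 10 → (10, 10)
  seg 4: left by d5 = -2 → (12, 10)
  seg 5: up by d9 = -149/2 → (12, -129/2)

d5 = -2
d6 = 29
d7 = -24
d8 = -17/6
d9 = -149/2
d10 = 2
d11 = -8
endpoint = (12, -129/2)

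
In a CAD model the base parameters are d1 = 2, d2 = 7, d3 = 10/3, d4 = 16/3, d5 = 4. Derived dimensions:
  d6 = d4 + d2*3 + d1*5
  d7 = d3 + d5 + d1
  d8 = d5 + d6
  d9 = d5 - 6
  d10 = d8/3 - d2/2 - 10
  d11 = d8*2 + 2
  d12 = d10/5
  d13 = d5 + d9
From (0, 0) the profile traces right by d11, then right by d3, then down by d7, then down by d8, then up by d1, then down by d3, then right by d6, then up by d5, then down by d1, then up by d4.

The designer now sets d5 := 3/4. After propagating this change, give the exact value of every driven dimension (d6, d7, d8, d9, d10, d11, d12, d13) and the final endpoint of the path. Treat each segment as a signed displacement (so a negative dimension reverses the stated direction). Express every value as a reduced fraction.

d6 = 109/3
d7 = 73/12
d8 = 445/12
d9 = -21/4
d10 = -41/36
d11 = 457/6
d12 = -41/180
d13 = -9/2
endpoint = (695/6, -485/12)

Apply edit: d5 := 3/4
  d6 = d4 + d2*3 + d1*5 = 109/3
  d7 = d3 + d5 + d1 = 73/12
  d8 = d5 + d6 = 445/12
  d9 = d5 - 6 = -21/4
  d10 = d8/3 - d2/2 - 10 = -41/36
  d11 = d8*2 + 2 = 457/6
  d12 = d10/5 = -41/180
  d13 = d5 + d9 = -9/2
Walk from origin (0, 0):
  seg 1: right by d11 = 457/6 → (457/6, 0)
  seg 2: right by d3 = 10/3 → (159/2, 0)
  seg 3: down by d7 = 73/12 → (159/2, -73/12)
  seg 4: down by d8 = 445/12 → (159/2, -259/6)
  seg 5: up by d1 = 2 → (159/2, -247/6)
  seg 6: down by d3 = 10/3 → (159/2, -89/2)
  seg 7: right by d6 = 109/3 → (695/6, -89/2)
  seg 8: up by d5 = 3/4 → (695/6, -175/4)
  seg 9: down by d1 = 2 → (695/6, -183/4)
  seg 10: up by d4 = 16/3 → (695/6, -485/12)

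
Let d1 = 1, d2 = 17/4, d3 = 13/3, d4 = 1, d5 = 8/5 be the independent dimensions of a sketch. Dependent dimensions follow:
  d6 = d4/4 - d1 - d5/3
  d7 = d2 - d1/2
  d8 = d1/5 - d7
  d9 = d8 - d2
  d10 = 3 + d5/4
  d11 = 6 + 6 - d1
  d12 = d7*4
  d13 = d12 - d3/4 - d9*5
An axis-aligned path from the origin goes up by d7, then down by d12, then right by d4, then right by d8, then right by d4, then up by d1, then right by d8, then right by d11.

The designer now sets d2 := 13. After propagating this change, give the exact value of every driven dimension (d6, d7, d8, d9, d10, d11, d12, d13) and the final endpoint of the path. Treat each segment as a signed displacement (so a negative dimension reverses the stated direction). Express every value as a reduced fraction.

Apply edit: d2 := 13
  d6 = d4/4 - d1 - d5/3 = -77/60
  d7 = d2 - d1/2 = 25/2
  d8 = d1/5 - d7 = -123/10
  d9 = d8 - d2 = -253/10
  d10 = 3 + d5/4 = 17/5
  d11 = 6 + 6 - d1 = 11
  d12 = d7*4 = 50
  d13 = d12 - d3/4 - d9*5 = 2105/12
Walk from origin (0, 0):
  seg 1: up by d7 = 25/2 → (0, 25/2)
  seg 2: down by d12 = 50 → (0, -75/2)
  seg 3: right by d4 = 1 → (1, -75/2)
  seg 4: right by d8 = -123/10 → (-113/10, -75/2)
  seg 5: right by d4 = 1 → (-103/10, -75/2)
  seg 6: up by d1 = 1 → (-103/10, -73/2)
  seg 7: right by d8 = -123/10 → (-113/5, -73/2)
  seg 8: right by d11 = 11 → (-58/5, -73/2)

d6 = -77/60
d7 = 25/2
d8 = -123/10
d9 = -253/10
d10 = 17/5
d11 = 11
d12 = 50
d13 = 2105/12
endpoint = (-58/5, -73/2)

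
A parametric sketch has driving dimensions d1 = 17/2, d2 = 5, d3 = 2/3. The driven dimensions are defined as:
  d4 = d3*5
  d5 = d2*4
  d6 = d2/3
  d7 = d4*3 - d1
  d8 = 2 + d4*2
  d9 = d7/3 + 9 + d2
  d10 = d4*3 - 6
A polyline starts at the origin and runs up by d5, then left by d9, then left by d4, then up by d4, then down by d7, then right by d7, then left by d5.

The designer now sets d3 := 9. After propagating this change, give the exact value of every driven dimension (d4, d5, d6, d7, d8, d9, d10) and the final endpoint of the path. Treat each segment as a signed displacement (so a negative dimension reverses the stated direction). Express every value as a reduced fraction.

d4 = 45
d5 = 20
d6 = 5/3
d7 = 253/2
d8 = 92
d9 = 337/6
d10 = 129
endpoint = (16/3, -123/2)

Apply edit: d3 := 9
  d4 = d3*5 = 45
  d5 = d2*4 = 20
  d6 = d2/3 = 5/3
  d7 = d4*3 - d1 = 253/2
  d8 = 2 + d4*2 = 92
  d9 = d7/3 + 9 + d2 = 337/6
  d10 = d4*3 - 6 = 129
Walk from origin (0, 0):
  seg 1: up by d5 = 20 → (0, 20)
  seg 2: left by d9 = 337/6 → (-337/6, 20)
  seg 3: left by d4 = 45 → (-607/6, 20)
  seg 4: up by d4 = 45 → (-607/6, 65)
  seg 5: down by d7 = 253/2 → (-607/6, -123/2)
  seg 6: right by d7 = 253/2 → (76/3, -123/2)
  seg 7: left by d5 = 20 → (16/3, -123/2)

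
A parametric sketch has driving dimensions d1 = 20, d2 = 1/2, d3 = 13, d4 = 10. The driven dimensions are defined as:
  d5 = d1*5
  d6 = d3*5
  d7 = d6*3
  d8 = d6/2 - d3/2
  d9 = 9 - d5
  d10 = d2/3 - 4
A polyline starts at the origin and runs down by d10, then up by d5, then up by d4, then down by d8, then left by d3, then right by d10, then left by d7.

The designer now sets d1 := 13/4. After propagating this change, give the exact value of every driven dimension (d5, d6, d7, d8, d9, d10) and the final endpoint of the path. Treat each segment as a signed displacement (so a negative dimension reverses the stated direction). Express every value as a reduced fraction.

d5 = 65/4
d6 = 65
d7 = 195
d8 = 26
d9 = -29/4
d10 = -23/6
endpoint = (-1271/6, 49/12)

Apply edit: d1 := 13/4
  d5 = d1*5 = 65/4
  d6 = d3*5 = 65
  d7 = d6*3 = 195
  d8 = d6/2 - d3/2 = 26
  d9 = 9 - d5 = -29/4
  d10 = d2/3 - 4 = -23/6
Walk from origin (0, 0):
  seg 1: down by d10 = -23/6 → (0, 23/6)
  seg 2: up by d5 = 65/4 → (0, 241/12)
  seg 3: up by d4 = 10 → (0, 361/12)
  seg 4: down by d8 = 26 → (0, 49/12)
  seg 5: left by d3 = 13 → (-13, 49/12)
  seg 6: right by d10 = -23/6 → (-101/6, 49/12)
  seg 7: left by d7 = 195 → (-1271/6, 49/12)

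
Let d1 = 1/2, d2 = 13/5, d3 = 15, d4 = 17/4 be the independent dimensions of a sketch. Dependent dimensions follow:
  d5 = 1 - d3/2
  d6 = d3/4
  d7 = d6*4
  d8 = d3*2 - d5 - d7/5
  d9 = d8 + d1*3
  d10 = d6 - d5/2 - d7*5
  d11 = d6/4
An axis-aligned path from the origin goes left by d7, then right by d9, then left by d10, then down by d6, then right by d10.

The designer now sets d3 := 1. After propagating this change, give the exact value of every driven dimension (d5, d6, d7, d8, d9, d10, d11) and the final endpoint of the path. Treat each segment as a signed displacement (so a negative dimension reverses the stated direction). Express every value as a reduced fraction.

d5 = 1/2
d6 = 1/4
d7 = 1
d8 = 13/10
d9 = 14/5
d10 = -5
d11 = 1/16
endpoint = (9/5, -1/4)

Apply edit: d3 := 1
  d5 = 1 - d3/2 = 1/2
  d6 = d3/4 = 1/4
  d7 = d6*4 = 1
  d8 = d3*2 - d5 - d7/5 = 13/10
  d9 = d8 + d1*3 = 14/5
  d10 = d6 - d5/2 - d7*5 = -5
  d11 = d6/4 = 1/16
Walk from origin (0, 0):
  seg 1: left by d7 = 1 → (-1, 0)
  seg 2: right by d9 = 14/5 → (9/5, 0)
  seg 3: left by d10 = -5 → (34/5, 0)
  seg 4: down by d6 = 1/4 → (34/5, -1/4)
  seg 5: right by d10 = -5 → (9/5, -1/4)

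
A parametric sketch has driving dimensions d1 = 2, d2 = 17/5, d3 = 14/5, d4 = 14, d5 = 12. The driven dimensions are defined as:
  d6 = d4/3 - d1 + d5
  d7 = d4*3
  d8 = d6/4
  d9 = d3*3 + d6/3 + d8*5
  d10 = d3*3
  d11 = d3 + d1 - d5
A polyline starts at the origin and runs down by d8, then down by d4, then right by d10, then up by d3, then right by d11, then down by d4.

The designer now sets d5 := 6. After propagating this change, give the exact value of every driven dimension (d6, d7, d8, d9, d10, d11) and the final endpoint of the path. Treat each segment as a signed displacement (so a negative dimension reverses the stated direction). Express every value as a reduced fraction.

d6 = 26/3
d7 = 42
d8 = 13/6
d9 = 1991/90
d10 = 42/5
d11 = -6/5
endpoint = (36/5, -821/30)

Apply edit: d5 := 6
  d6 = d4/3 - d1 + d5 = 26/3
  d7 = d4*3 = 42
  d8 = d6/4 = 13/6
  d9 = d3*3 + d6/3 + d8*5 = 1991/90
  d10 = d3*3 = 42/5
  d11 = d3 + d1 - d5 = -6/5
Walk from origin (0, 0):
  seg 1: down by d8 = 13/6 → (0, -13/6)
  seg 2: down by d4 = 14 → (0, -97/6)
  seg 3: right by d10 = 42/5 → (42/5, -97/6)
  seg 4: up by d3 = 14/5 → (42/5, -401/30)
  seg 5: right by d11 = -6/5 → (36/5, -401/30)
  seg 6: down by d4 = 14 → (36/5, -821/30)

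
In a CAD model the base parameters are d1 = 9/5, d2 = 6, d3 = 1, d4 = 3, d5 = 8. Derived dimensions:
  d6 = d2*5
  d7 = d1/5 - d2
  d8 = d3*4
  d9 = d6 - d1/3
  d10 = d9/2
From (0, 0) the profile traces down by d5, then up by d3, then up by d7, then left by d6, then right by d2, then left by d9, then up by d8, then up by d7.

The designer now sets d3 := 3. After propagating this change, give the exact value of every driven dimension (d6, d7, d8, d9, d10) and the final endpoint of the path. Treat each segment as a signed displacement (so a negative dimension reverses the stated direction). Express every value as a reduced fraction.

Apply edit: d3 := 3
  d6 = d2*5 = 30
  d7 = d1/5 - d2 = -141/25
  d8 = d3*4 = 12
  d9 = d6 - d1/3 = 147/5
  d10 = d9/2 = 147/10
Walk from origin (0, 0):
  seg 1: down by d5 = 8 → (0, -8)
  seg 2: up by d3 = 3 → (0, -5)
  seg 3: up by d7 = -141/25 → (0, -266/25)
  seg 4: left by d6 = 30 → (-30, -266/25)
  seg 5: right by d2 = 6 → (-24, -266/25)
  seg 6: left by d9 = 147/5 → (-267/5, -266/25)
  seg 7: up by d8 = 12 → (-267/5, 34/25)
  seg 8: up by d7 = -141/25 → (-267/5, -107/25)

d6 = 30
d7 = -141/25
d8 = 12
d9 = 147/5
d10 = 147/10
endpoint = (-267/5, -107/25)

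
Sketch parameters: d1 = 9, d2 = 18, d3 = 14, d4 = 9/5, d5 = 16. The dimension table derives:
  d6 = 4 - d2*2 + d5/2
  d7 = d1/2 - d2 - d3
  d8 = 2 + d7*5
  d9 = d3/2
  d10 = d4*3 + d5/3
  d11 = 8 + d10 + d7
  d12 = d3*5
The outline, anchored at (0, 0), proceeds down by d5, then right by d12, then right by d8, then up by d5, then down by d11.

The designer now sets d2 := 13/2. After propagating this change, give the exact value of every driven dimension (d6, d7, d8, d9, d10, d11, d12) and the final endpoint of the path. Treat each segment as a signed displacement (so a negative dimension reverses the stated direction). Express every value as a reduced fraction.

d6 = -1
d7 = -16
d8 = -78
d9 = 7
d10 = 161/15
d11 = 41/15
d12 = 70
endpoint = (-8, -41/15)

Apply edit: d2 := 13/2
  d6 = 4 - d2*2 + d5/2 = -1
  d7 = d1/2 - d2 - d3 = -16
  d8 = 2 + d7*5 = -78
  d9 = d3/2 = 7
  d10 = d4*3 + d5/3 = 161/15
  d11 = 8 + d10 + d7 = 41/15
  d12 = d3*5 = 70
Walk from origin (0, 0):
  seg 1: down by d5 = 16 → (0, -16)
  seg 2: right by d12 = 70 → (70, -16)
  seg 3: right by d8 = -78 → (-8, -16)
  seg 4: up by d5 = 16 → (-8, 0)
  seg 5: down by d11 = 41/15 → (-8, -41/15)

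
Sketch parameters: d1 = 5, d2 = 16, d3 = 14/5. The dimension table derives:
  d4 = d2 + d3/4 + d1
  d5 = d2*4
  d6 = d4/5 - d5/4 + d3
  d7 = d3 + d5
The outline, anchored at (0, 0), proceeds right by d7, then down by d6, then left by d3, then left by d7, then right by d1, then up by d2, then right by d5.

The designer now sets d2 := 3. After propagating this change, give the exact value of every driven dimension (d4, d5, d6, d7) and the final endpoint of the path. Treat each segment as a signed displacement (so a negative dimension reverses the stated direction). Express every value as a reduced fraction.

d4 = 87/10
d5 = 12
d6 = 77/50
d7 = 74/5
endpoint = (71/5, 73/50)

Apply edit: d2 := 3
  d4 = d2 + d3/4 + d1 = 87/10
  d5 = d2*4 = 12
  d6 = d4/5 - d5/4 + d3 = 77/50
  d7 = d3 + d5 = 74/5
Walk from origin (0, 0):
  seg 1: right by d7 = 74/5 → (74/5, 0)
  seg 2: down by d6 = 77/50 → (74/5, -77/50)
  seg 3: left by d3 = 14/5 → (12, -77/50)
  seg 4: left by d7 = 74/5 → (-14/5, -77/50)
  seg 5: right by d1 = 5 → (11/5, -77/50)
  seg 6: up by d2 = 3 → (11/5, 73/50)
  seg 7: right by d5 = 12 → (71/5, 73/50)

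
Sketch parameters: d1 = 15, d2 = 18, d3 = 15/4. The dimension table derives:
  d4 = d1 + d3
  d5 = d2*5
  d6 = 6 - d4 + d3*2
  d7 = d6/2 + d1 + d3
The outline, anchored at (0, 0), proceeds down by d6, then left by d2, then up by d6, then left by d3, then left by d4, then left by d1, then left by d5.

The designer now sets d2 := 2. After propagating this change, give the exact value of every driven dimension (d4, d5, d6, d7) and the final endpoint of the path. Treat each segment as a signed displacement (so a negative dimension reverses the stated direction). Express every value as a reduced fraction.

Apply edit: d2 := 2
  d4 = d1 + d3 = 75/4
  d5 = d2*5 = 10
  d6 = 6 - d4 + d3*2 = -21/4
  d7 = d6/2 + d1 + d3 = 129/8
Walk from origin (0, 0):
  seg 1: down by d6 = -21/4 → (0, 21/4)
  seg 2: left by d2 = 2 → (-2, 21/4)
  seg 3: up by d6 = -21/4 → (-2, 0)
  seg 4: left by d3 = 15/4 → (-23/4, 0)
  seg 5: left by d4 = 75/4 → (-49/2, 0)
  seg 6: left by d1 = 15 → (-79/2, 0)
  seg 7: left by d5 = 10 → (-99/2, 0)

d4 = 75/4
d5 = 10
d6 = -21/4
d7 = 129/8
endpoint = (-99/2, 0)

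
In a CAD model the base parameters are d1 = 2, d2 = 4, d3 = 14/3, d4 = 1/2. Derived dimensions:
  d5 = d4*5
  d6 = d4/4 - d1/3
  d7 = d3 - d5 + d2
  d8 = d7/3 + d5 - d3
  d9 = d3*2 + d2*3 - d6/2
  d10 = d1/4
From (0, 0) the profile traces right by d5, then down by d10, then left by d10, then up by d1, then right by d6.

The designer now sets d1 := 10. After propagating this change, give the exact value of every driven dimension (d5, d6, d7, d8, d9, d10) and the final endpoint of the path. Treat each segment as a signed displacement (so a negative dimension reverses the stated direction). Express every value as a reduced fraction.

d5 = 5/2
d6 = -77/24
d7 = 37/6
d8 = -1/9
d9 = 367/16
d10 = 5/2
endpoint = (-77/24, 15/2)

Apply edit: d1 := 10
  d5 = d4*5 = 5/2
  d6 = d4/4 - d1/3 = -77/24
  d7 = d3 - d5 + d2 = 37/6
  d8 = d7/3 + d5 - d3 = -1/9
  d9 = d3*2 + d2*3 - d6/2 = 367/16
  d10 = d1/4 = 5/2
Walk from origin (0, 0):
  seg 1: right by d5 = 5/2 → (5/2, 0)
  seg 2: down by d10 = 5/2 → (5/2, -5/2)
  seg 3: left by d10 = 5/2 → (0, -5/2)
  seg 4: up by d1 = 10 → (0, 15/2)
  seg 5: right by d6 = -77/24 → (-77/24, 15/2)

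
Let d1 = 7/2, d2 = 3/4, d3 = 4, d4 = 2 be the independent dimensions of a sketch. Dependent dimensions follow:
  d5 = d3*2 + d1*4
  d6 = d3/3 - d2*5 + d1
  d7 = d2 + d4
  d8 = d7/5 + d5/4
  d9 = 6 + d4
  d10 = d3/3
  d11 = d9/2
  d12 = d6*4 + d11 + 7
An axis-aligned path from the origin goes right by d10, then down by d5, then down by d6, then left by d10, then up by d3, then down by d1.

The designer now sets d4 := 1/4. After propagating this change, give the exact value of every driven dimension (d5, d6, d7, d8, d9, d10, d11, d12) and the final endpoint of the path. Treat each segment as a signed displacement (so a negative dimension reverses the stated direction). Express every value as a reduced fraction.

d5 = 22
d6 = 13/12
d7 = 1
d8 = 57/10
d9 = 25/4
d10 = 4/3
d11 = 25/8
d12 = 347/24
endpoint = (0, -271/12)

Apply edit: d4 := 1/4
  d5 = d3*2 + d1*4 = 22
  d6 = d3/3 - d2*5 + d1 = 13/12
  d7 = d2 + d4 = 1
  d8 = d7/5 + d5/4 = 57/10
  d9 = 6 + d4 = 25/4
  d10 = d3/3 = 4/3
  d11 = d9/2 = 25/8
  d12 = d6*4 + d11 + 7 = 347/24
Walk from origin (0, 0):
  seg 1: right by d10 = 4/3 → (4/3, 0)
  seg 2: down by d5 = 22 → (4/3, -22)
  seg 3: down by d6 = 13/12 → (4/3, -277/12)
  seg 4: left by d10 = 4/3 → (0, -277/12)
  seg 5: up by d3 = 4 → (0, -229/12)
  seg 6: down by d1 = 7/2 → (0, -271/12)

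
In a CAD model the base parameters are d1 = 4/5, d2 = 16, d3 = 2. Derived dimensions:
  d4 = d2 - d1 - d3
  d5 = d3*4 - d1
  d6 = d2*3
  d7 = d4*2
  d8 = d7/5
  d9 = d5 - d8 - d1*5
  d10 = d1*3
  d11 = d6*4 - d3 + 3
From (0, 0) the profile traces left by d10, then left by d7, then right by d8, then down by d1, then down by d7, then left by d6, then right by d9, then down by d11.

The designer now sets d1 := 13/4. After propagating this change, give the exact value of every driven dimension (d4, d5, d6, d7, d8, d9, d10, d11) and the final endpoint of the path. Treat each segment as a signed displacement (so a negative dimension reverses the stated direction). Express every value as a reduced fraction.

d4 = 43/4
d5 = 19/4
d6 = 48
d7 = 43/2
d8 = 43/10
d9 = -79/5
d10 = 39/4
d11 = 193
endpoint = (-363/4, -871/4)

Apply edit: d1 := 13/4
  d4 = d2 - d1 - d3 = 43/4
  d5 = d3*4 - d1 = 19/4
  d6 = d2*3 = 48
  d7 = d4*2 = 43/2
  d8 = d7/5 = 43/10
  d9 = d5 - d8 - d1*5 = -79/5
  d10 = d1*3 = 39/4
  d11 = d6*4 - d3 + 3 = 193
Walk from origin (0, 0):
  seg 1: left by d10 = 39/4 → (-39/4, 0)
  seg 2: left by d7 = 43/2 → (-125/4, 0)
  seg 3: right by d8 = 43/10 → (-539/20, 0)
  seg 4: down by d1 = 13/4 → (-539/20, -13/4)
  seg 5: down by d7 = 43/2 → (-539/20, -99/4)
  seg 6: left by d6 = 48 → (-1499/20, -99/4)
  seg 7: right by d9 = -79/5 → (-363/4, -99/4)
  seg 8: down by d11 = 193 → (-363/4, -871/4)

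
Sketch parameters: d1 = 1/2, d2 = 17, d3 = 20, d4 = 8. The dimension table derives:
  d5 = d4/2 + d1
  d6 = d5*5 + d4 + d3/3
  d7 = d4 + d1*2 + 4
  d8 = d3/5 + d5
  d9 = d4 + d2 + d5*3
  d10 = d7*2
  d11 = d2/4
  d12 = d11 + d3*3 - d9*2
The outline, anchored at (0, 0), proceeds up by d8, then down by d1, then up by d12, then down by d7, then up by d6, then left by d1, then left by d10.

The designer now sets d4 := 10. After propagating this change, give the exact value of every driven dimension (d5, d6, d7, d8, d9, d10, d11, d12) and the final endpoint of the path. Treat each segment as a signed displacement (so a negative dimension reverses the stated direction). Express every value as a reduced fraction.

Apply edit: d4 := 10
  d5 = d4/2 + d1 = 11/2
  d6 = d5*5 + d4 + d3/3 = 265/6
  d7 = d4 + d1*2 + 4 = 15
  d8 = d3/5 + d5 = 19/2
  d9 = d4 + d2 + d5*3 = 87/2
  d10 = d7*2 = 30
  d11 = d2/4 = 17/4
  d12 = d11 + d3*3 - d9*2 = -91/4
Walk from origin (0, 0):
  seg 1: up by d8 = 19/2 → (0, 19/2)
  seg 2: down by d1 = 1/2 → (0, 9)
  seg 3: up by d12 = -91/4 → (0, -55/4)
  seg 4: down by d7 = 15 → (0, -115/4)
  seg 5: up by d6 = 265/6 → (0, 185/12)
  seg 6: left by d1 = 1/2 → (-1/2, 185/12)
  seg 7: left by d10 = 30 → (-61/2, 185/12)

d5 = 11/2
d6 = 265/6
d7 = 15
d8 = 19/2
d9 = 87/2
d10 = 30
d11 = 17/4
d12 = -91/4
endpoint = (-61/2, 185/12)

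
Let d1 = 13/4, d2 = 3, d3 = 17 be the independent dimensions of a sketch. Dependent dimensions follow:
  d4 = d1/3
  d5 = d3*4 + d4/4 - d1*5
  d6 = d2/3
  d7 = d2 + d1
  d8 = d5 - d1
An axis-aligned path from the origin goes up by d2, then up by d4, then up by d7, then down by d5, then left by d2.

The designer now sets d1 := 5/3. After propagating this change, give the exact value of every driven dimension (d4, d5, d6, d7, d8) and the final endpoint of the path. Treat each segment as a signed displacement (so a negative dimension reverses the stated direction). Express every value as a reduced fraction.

Apply edit: d1 := 5/3
  d4 = d1/3 = 5/9
  d5 = d3*4 + d4/4 - d1*5 = 2153/36
  d6 = d2/3 = 1
  d7 = d2 + d1 = 14/3
  d8 = d5 - d1 = 2093/36
Walk from origin (0, 0):
  seg 1: up by d2 = 3 → (0, 3)
  seg 2: up by d4 = 5/9 → (0, 32/9)
  seg 3: up by d7 = 14/3 → (0, 74/9)
  seg 4: down by d5 = 2153/36 → (0, -619/12)
  seg 5: left by d2 = 3 → (-3, -619/12)

d4 = 5/9
d5 = 2153/36
d6 = 1
d7 = 14/3
d8 = 2093/36
endpoint = (-3, -619/12)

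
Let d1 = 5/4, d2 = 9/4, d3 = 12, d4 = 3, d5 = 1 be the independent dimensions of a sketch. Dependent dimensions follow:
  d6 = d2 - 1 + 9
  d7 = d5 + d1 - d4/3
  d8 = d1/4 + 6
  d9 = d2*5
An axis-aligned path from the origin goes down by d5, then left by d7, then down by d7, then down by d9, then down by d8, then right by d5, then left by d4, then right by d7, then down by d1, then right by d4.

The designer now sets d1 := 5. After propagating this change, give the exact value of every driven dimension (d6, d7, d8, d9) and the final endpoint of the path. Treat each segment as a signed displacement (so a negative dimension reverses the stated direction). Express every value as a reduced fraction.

Apply edit: d1 := 5
  d6 = d2 - 1 + 9 = 41/4
  d7 = d5 + d1 - d4/3 = 5
  d8 = d1/4 + 6 = 29/4
  d9 = d2*5 = 45/4
Walk from origin (0, 0):
  seg 1: down by d5 = 1 → (0, -1)
  seg 2: left by d7 = 5 → (-5, -1)
  seg 3: down by d7 = 5 → (-5, -6)
  seg 4: down by d9 = 45/4 → (-5, -69/4)
  seg 5: down by d8 = 29/4 → (-5, -49/2)
  seg 6: right by d5 = 1 → (-4, -49/2)
  seg 7: left by d4 = 3 → (-7, -49/2)
  seg 8: right by d7 = 5 → (-2, -49/2)
  seg 9: down by d1 = 5 → (-2, -59/2)
  seg 10: right by d4 = 3 → (1, -59/2)

d6 = 41/4
d7 = 5
d8 = 29/4
d9 = 45/4
endpoint = (1, -59/2)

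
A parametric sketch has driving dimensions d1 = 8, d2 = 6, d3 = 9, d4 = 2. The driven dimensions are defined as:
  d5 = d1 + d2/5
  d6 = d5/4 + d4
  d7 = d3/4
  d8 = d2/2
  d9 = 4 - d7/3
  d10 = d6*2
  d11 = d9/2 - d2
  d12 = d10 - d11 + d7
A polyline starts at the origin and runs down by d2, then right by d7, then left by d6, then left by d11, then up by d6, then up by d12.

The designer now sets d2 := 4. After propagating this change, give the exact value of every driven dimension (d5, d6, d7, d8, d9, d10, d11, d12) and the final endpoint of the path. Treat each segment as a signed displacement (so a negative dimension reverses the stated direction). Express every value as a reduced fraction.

Apply edit: d2 := 4
  d5 = d1 + d2/5 = 44/5
  d6 = d5/4 + d4 = 21/5
  d7 = d3/4 = 9/4
  d8 = d2/2 = 2
  d9 = 4 - d7/3 = 13/4
  d10 = d6*2 = 42/5
  d11 = d9/2 - d2 = -19/8
  d12 = d10 - d11 + d7 = 521/40
Walk from origin (0, 0):
  seg 1: down by d2 = 4 → (0, -4)
  seg 2: right by d7 = 9/4 → (9/4, -4)
  seg 3: left by d6 = 21/5 → (-39/20, -4)
  seg 4: left by d11 = -19/8 → (17/40, -4)
  seg 5: up by d6 = 21/5 → (17/40, 1/5)
  seg 6: up by d12 = 521/40 → (17/40, 529/40)

d5 = 44/5
d6 = 21/5
d7 = 9/4
d8 = 2
d9 = 13/4
d10 = 42/5
d11 = -19/8
d12 = 521/40
endpoint = (17/40, 529/40)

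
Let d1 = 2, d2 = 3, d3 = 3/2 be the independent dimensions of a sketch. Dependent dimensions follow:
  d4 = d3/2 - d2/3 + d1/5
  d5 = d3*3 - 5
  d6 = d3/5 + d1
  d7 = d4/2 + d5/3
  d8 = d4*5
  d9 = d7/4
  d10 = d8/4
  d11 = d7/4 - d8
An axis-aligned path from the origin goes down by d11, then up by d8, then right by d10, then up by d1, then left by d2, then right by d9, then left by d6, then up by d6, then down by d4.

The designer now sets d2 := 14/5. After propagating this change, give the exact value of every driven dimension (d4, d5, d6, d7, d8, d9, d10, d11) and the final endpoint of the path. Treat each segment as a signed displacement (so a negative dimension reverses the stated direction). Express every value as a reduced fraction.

Apply edit: d2 := 14/5
  d4 = d3/2 - d2/3 + d1/5 = 13/60
  d5 = d3*3 - 5 = -1/2
  d6 = d3/5 + d1 = 23/10
  d7 = d4/2 + d5/3 = -7/120
  d8 = d4*5 = 13/12
  d9 = d7/4 = -7/480
  d10 = d8/4 = 13/48
  d11 = d7/4 - d8 = -527/480
Walk from origin (0, 0):
  seg 1: down by d11 = -527/480 → (0, 527/480)
  seg 2: up by d8 = 13/12 → (0, 349/160)
  seg 3: right by d10 = 13/48 → (13/48, 349/160)
  seg 4: up by d1 = 2 → (13/48, 669/160)
  seg 5: left by d2 = 14/5 → (-607/240, 669/160)
  seg 6: right by d9 = -7/480 → (-407/160, 669/160)
  seg 7: left by d6 = 23/10 → (-155/32, 669/160)
  seg 8: up by d6 = 23/10 → (-155/32, 1037/160)
  seg 9: down by d4 = 13/60 → (-155/32, 3007/480)

d4 = 13/60
d5 = -1/2
d6 = 23/10
d7 = -7/120
d8 = 13/12
d9 = -7/480
d10 = 13/48
d11 = -527/480
endpoint = (-155/32, 3007/480)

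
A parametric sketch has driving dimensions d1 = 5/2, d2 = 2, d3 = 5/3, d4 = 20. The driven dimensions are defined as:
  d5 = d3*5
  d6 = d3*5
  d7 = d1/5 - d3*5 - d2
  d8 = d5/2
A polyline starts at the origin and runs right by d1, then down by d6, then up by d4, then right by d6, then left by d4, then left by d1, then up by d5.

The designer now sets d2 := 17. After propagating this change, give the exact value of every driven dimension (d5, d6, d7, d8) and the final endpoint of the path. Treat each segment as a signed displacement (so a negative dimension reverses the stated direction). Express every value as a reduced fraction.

Apply edit: d2 := 17
  d5 = d3*5 = 25/3
  d6 = d3*5 = 25/3
  d7 = d1/5 - d3*5 - d2 = -149/6
  d8 = d5/2 = 25/6
Walk from origin (0, 0):
  seg 1: right by d1 = 5/2 → (5/2, 0)
  seg 2: down by d6 = 25/3 → (5/2, -25/3)
  seg 3: up by d4 = 20 → (5/2, 35/3)
  seg 4: right by d6 = 25/3 → (65/6, 35/3)
  seg 5: left by d4 = 20 → (-55/6, 35/3)
  seg 6: left by d1 = 5/2 → (-35/3, 35/3)
  seg 7: up by d5 = 25/3 → (-35/3, 20)

d5 = 25/3
d6 = 25/3
d7 = -149/6
d8 = 25/6
endpoint = (-35/3, 20)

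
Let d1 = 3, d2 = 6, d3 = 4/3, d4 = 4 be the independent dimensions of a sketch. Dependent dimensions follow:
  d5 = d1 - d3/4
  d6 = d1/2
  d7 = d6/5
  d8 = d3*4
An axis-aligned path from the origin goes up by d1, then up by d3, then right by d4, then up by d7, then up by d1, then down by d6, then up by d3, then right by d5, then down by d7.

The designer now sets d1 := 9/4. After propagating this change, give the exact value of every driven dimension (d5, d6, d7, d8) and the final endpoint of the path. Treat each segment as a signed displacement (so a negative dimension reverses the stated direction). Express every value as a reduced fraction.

Apply edit: d1 := 9/4
  d5 = d1 - d3/4 = 23/12
  d6 = d1/2 = 9/8
  d7 = d6/5 = 9/40
  d8 = d3*4 = 16/3
Walk from origin (0, 0):
  seg 1: up by d1 = 9/4 → (0, 9/4)
  seg 2: up by d3 = 4/3 → (0, 43/12)
  seg 3: right by d4 = 4 → (4, 43/12)
  seg 4: up by d7 = 9/40 → (4, 457/120)
  seg 5: up by d1 = 9/4 → (4, 727/120)
  seg 6: down by d6 = 9/8 → (4, 74/15)
  seg 7: up by d3 = 4/3 → (4, 94/15)
  seg 8: right by d5 = 23/12 → (71/12, 94/15)
  seg 9: down by d7 = 9/40 → (71/12, 145/24)

d5 = 23/12
d6 = 9/8
d7 = 9/40
d8 = 16/3
endpoint = (71/12, 145/24)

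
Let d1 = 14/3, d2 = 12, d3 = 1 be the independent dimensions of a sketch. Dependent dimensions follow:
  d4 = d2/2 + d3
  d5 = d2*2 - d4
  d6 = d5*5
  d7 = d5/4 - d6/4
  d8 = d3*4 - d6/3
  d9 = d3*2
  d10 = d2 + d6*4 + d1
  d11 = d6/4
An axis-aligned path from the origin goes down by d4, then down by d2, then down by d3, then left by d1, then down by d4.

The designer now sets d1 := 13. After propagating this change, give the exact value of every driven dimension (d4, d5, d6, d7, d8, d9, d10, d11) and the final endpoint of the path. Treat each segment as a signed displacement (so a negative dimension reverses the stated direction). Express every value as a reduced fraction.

d4 = 7
d5 = 17
d6 = 85
d7 = -17
d8 = -73/3
d9 = 2
d10 = 365
d11 = 85/4
endpoint = (-13, -27)

Apply edit: d1 := 13
  d4 = d2/2 + d3 = 7
  d5 = d2*2 - d4 = 17
  d6 = d5*5 = 85
  d7 = d5/4 - d6/4 = -17
  d8 = d3*4 - d6/3 = -73/3
  d9 = d3*2 = 2
  d10 = d2 + d6*4 + d1 = 365
  d11 = d6/4 = 85/4
Walk from origin (0, 0):
  seg 1: down by d4 = 7 → (0, -7)
  seg 2: down by d2 = 12 → (0, -19)
  seg 3: down by d3 = 1 → (0, -20)
  seg 4: left by d1 = 13 → (-13, -20)
  seg 5: down by d4 = 7 → (-13, -27)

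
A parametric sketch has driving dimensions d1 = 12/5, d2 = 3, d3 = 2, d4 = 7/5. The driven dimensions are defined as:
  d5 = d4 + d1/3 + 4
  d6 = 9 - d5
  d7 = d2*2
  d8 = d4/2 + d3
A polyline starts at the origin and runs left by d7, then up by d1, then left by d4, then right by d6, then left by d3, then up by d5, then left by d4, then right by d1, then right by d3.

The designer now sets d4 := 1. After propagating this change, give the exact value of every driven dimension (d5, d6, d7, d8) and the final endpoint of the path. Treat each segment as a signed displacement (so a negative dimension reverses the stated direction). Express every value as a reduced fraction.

d5 = 29/5
d6 = 16/5
d7 = 6
d8 = 5/2
endpoint = (-12/5, 41/5)

Apply edit: d4 := 1
  d5 = d4 + d1/3 + 4 = 29/5
  d6 = 9 - d5 = 16/5
  d7 = d2*2 = 6
  d8 = d4/2 + d3 = 5/2
Walk from origin (0, 0):
  seg 1: left by d7 = 6 → (-6, 0)
  seg 2: up by d1 = 12/5 → (-6, 12/5)
  seg 3: left by d4 = 1 → (-7, 12/5)
  seg 4: right by d6 = 16/5 → (-19/5, 12/5)
  seg 5: left by d3 = 2 → (-29/5, 12/5)
  seg 6: up by d5 = 29/5 → (-29/5, 41/5)
  seg 7: left by d4 = 1 → (-34/5, 41/5)
  seg 8: right by d1 = 12/5 → (-22/5, 41/5)
  seg 9: right by d3 = 2 → (-12/5, 41/5)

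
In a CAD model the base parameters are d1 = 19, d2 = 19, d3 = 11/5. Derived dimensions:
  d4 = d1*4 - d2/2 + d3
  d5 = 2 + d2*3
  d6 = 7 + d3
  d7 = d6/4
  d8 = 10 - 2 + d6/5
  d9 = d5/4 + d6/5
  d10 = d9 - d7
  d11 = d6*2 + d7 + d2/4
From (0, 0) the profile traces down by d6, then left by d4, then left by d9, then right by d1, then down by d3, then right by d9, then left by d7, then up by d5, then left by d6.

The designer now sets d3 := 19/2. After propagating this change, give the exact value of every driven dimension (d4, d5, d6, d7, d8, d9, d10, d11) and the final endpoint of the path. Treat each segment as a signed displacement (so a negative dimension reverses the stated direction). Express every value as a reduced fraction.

d4 = 76
d5 = 59
d6 = 33/2
d7 = 33/8
d8 = 113/10
d9 = 361/20
d10 = 557/40
d11 = 335/8
endpoint = (-621/8, 33)

Apply edit: d3 := 19/2
  d4 = d1*4 - d2/2 + d3 = 76
  d5 = 2 + d2*3 = 59
  d6 = 7 + d3 = 33/2
  d7 = d6/4 = 33/8
  d8 = 10 - 2 + d6/5 = 113/10
  d9 = d5/4 + d6/5 = 361/20
  d10 = d9 - d7 = 557/40
  d11 = d6*2 + d7 + d2/4 = 335/8
Walk from origin (0, 0):
  seg 1: down by d6 = 33/2 → (0, -33/2)
  seg 2: left by d4 = 76 → (-76, -33/2)
  seg 3: left by d9 = 361/20 → (-1881/20, -33/2)
  seg 4: right by d1 = 19 → (-1501/20, -33/2)
  seg 5: down by d3 = 19/2 → (-1501/20, -26)
  seg 6: right by d9 = 361/20 → (-57, -26)
  seg 7: left by d7 = 33/8 → (-489/8, -26)
  seg 8: up by d5 = 59 → (-489/8, 33)
  seg 9: left by d6 = 33/2 → (-621/8, 33)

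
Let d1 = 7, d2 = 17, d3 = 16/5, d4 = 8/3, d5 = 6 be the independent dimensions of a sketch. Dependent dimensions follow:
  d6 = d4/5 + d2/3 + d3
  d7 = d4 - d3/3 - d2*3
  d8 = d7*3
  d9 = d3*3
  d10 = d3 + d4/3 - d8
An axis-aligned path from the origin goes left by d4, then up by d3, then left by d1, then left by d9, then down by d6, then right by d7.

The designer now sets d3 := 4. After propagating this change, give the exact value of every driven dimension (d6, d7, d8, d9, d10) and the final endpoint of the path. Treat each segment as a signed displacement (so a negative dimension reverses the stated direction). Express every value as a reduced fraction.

d6 = 51/5
d7 = -149/3
d8 = -149
d9 = 12
d10 = 1385/9
endpoint = (-214/3, -31/5)

Apply edit: d3 := 4
  d6 = d4/5 + d2/3 + d3 = 51/5
  d7 = d4 - d3/3 - d2*3 = -149/3
  d8 = d7*3 = -149
  d9 = d3*3 = 12
  d10 = d3 + d4/3 - d8 = 1385/9
Walk from origin (0, 0):
  seg 1: left by d4 = 8/3 → (-8/3, 0)
  seg 2: up by d3 = 4 → (-8/3, 4)
  seg 3: left by d1 = 7 → (-29/3, 4)
  seg 4: left by d9 = 12 → (-65/3, 4)
  seg 5: down by d6 = 51/5 → (-65/3, -31/5)
  seg 6: right by d7 = -149/3 → (-214/3, -31/5)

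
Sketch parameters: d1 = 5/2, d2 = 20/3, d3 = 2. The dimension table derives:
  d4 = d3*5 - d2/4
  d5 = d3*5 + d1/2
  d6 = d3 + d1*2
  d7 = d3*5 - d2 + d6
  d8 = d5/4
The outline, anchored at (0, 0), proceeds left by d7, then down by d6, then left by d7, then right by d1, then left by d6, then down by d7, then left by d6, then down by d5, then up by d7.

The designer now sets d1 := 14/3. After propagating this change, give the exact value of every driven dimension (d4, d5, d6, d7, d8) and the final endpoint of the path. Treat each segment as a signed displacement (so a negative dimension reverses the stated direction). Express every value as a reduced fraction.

d4 = 25/3
d5 = 37/3
d6 = 34/3
d7 = 44/3
d8 = 37/12
endpoint = (-142/3, -71/3)

Apply edit: d1 := 14/3
  d4 = d3*5 - d2/4 = 25/3
  d5 = d3*5 + d1/2 = 37/3
  d6 = d3 + d1*2 = 34/3
  d7 = d3*5 - d2 + d6 = 44/3
  d8 = d5/4 = 37/12
Walk from origin (0, 0):
  seg 1: left by d7 = 44/3 → (-44/3, 0)
  seg 2: down by d6 = 34/3 → (-44/3, -34/3)
  seg 3: left by d7 = 44/3 → (-88/3, -34/3)
  seg 4: right by d1 = 14/3 → (-74/3, -34/3)
  seg 5: left by d6 = 34/3 → (-36, -34/3)
  seg 6: down by d7 = 44/3 → (-36, -26)
  seg 7: left by d6 = 34/3 → (-142/3, -26)
  seg 8: down by d5 = 37/3 → (-142/3, -115/3)
  seg 9: up by d7 = 44/3 → (-142/3, -71/3)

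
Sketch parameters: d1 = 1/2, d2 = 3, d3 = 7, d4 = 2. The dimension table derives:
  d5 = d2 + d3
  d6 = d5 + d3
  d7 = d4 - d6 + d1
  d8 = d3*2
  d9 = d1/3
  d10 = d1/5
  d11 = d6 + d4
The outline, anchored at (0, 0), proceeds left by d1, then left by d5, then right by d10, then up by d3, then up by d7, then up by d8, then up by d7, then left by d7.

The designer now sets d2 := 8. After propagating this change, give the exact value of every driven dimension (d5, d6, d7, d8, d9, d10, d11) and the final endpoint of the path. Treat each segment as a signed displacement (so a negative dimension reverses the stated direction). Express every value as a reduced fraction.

d5 = 15
d6 = 22
d7 = -39/2
d8 = 14
d9 = 1/6
d10 = 1/10
d11 = 24
endpoint = (41/10, -18)

Apply edit: d2 := 8
  d5 = d2 + d3 = 15
  d6 = d5 + d3 = 22
  d7 = d4 - d6 + d1 = -39/2
  d8 = d3*2 = 14
  d9 = d1/3 = 1/6
  d10 = d1/5 = 1/10
  d11 = d6 + d4 = 24
Walk from origin (0, 0):
  seg 1: left by d1 = 1/2 → (-1/2, 0)
  seg 2: left by d5 = 15 → (-31/2, 0)
  seg 3: right by d10 = 1/10 → (-77/5, 0)
  seg 4: up by d3 = 7 → (-77/5, 7)
  seg 5: up by d7 = -39/2 → (-77/5, -25/2)
  seg 6: up by d8 = 14 → (-77/5, 3/2)
  seg 7: up by d7 = -39/2 → (-77/5, -18)
  seg 8: left by d7 = -39/2 → (41/10, -18)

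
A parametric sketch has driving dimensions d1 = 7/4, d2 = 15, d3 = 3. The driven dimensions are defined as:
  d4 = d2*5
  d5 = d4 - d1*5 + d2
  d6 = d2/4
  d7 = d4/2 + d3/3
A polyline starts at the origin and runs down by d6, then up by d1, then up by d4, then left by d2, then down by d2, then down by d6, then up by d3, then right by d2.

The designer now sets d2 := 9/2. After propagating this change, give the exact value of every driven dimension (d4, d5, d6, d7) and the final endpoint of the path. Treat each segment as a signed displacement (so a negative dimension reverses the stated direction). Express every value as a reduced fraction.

d4 = 45/2
d5 = 73/4
d6 = 9/8
d7 = 49/4
endpoint = (0, 41/2)

Apply edit: d2 := 9/2
  d4 = d2*5 = 45/2
  d5 = d4 - d1*5 + d2 = 73/4
  d6 = d2/4 = 9/8
  d7 = d4/2 + d3/3 = 49/4
Walk from origin (0, 0):
  seg 1: down by d6 = 9/8 → (0, -9/8)
  seg 2: up by d1 = 7/4 → (0, 5/8)
  seg 3: up by d4 = 45/2 → (0, 185/8)
  seg 4: left by d2 = 9/2 → (-9/2, 185/8)
  seg 5: down by d2 = 9/2 → (-9/2, 149/8)
  seg 6: down by d6 = 9/8 → (-9/2, 35/2)
  seg 7: up by d3 = 3 → (-9/2, 41/2)
  seg 8: right by d2 = 9/2 → (0, 41/2)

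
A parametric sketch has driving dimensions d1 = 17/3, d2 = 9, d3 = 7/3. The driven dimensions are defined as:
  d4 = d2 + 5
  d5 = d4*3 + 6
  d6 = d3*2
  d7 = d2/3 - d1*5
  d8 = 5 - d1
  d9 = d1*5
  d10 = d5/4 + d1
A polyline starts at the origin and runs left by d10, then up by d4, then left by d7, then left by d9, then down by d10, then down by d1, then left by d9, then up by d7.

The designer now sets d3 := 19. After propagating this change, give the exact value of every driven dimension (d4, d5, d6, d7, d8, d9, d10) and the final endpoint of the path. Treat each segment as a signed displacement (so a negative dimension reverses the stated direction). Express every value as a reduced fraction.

Apply edit: d3 := 19
  d4 = d2 + 5 = 14
  d5 = d4*3 + 6 = 48
  d6 = d3*2 = 38
  d7 = d2/3 - d1*5 = -76/3
  d8 = 5 - d1 = -2/3
  d9 = d1*5 = 85/3
  d10 = d5/4 + d1 = 53/3
Walk from origin (0, 0):
  seg 1: left by d10 = 53/3 → (-53/3, 0)
  seg 2: up by d4 = 14 → (-53/3, 14)
  seg 3: left by d7 = -76/3 → (23/3, 14)
  seg 4: left by d9 = 85/3 → (-62/3, 14)
  seg 5: down by d10 = 53/3 → (-62/3, -11/3)
  seg 6: down by d1 = 17/3 → (-62/3, -28/3)
  seg 7: left by d9 = 85/3 → (-49, -28/3)
  seg 8: up by d7 = -76/3 → (-49, -104/3)

d4 = 14
d5 = 48
d6 = 38
d7 = -76/3
d8 = -2/3
d9 = 85/3
d10 = 53/3
endpoint = (-49, -104/3)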